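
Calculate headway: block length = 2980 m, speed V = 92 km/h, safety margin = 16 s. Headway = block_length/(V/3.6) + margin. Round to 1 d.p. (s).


V = 92 / 3.6 = 25.5556 m/s
Block traversal time = 2980 / 25.5556 = 116.6087 s
Headway = 116.6087 + 16
Headway = 132.6 s

132.6


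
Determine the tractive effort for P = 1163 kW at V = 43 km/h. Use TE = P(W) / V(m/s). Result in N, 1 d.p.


Convert: P = 1163 kW = 1163000 W
V = 43 / 3.6 = 11.9444 m/s
TE = 1163000 / 11.9444
TE = 97367.4 N

97367.4


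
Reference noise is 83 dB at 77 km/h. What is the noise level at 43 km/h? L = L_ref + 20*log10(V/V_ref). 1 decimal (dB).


V/V_ref = 43 / 77 = 0.558442
log10(0.558442) = -0.253022
20 * -0.253022 = -5.0604
L = 83 + -5.0604 = 77.9 dB

77.9


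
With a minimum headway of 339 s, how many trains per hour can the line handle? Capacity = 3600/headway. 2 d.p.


Capacity = 3600 / headway
Capacity = 3600 / 339
Capacity = 10.62 trains/hour

10.62


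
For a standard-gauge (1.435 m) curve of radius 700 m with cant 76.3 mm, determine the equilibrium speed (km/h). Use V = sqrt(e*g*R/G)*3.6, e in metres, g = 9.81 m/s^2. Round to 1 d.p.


Convert cant: e = 76.3 mm = 0.0763 m
V_ms = sqrt(0.0763 * 9.81 * 700 / 1.435)
V_ms = sqrt(365.123415) = 19.1082 m/s
V = 19.1082 * 3.6 = 68.8 km/h

68.8


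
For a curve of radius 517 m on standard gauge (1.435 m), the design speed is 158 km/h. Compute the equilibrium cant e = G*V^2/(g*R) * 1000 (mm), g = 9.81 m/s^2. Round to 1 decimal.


Convert speed: V = 158 / 3.6 = 43.8889 m/s
Apply formula: e = 1.435 * 43.8889^2 / (9.81 * 517)
e = 1.435 * 1926.2346 / 5071.77
e = 0.545006 m = 545.0 mm

545.0


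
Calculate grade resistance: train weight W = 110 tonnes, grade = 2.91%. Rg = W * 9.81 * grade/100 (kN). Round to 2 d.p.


Rg = W * 9.81 * grade / 100
Rg = 110 * 9.81 * 2.91 / 100
Rg = 1079.1 * 0.0291
Rg = 31.40 kN

31.40


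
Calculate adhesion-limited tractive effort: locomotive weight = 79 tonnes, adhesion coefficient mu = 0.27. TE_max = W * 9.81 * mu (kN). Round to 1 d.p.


TE_max = W * g * mu
TE_max = 79 * 9.81 * 0.27
TE_max = 774.99 * 0.27
TE_max = 209.2 kN

209.2


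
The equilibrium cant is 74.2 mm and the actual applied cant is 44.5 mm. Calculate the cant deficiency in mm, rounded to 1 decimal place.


Cant deficiency = equilibrium cant - actual cant
CD = 74.2 - 44.5
CD = 29.7 mm

29.7


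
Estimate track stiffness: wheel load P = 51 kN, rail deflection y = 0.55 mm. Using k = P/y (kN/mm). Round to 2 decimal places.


Track stiffness k = P / y
k = 51 / 0.55
k = 92.73 kN/mm

92.73


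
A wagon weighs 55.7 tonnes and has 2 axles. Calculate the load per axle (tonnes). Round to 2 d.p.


Load per axle = total weight / number of axles
Load = 55.7 / 2
Load = 27.85 tonnes

27.85


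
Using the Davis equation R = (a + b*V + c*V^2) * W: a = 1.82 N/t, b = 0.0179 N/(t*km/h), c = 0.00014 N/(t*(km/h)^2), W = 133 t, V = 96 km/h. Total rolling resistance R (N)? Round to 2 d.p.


b*V = 0.0179 * 96 = 1.7184
c*V^2 = 0.00014 * 9216 = 1.29024
R_per_t = 1.82 + 1.7184 + 1.29024 = 4.82864 N/t
R_total = 4.82864 * 133 = 642.21 N

642.21


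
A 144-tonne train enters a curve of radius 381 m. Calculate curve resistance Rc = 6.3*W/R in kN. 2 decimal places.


Rc = 6.3 * W / R
Rc = 6.3 * 144 / 381
Rc = 907.2 / 381
Rc = 2.38 kN

2.38


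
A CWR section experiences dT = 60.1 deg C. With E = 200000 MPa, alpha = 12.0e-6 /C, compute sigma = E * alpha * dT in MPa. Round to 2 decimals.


sigma = E * alpha * dT
sigma = 200000 * 12.0e-6 * 60.1
sigma = 2.4 * 60.1
sigma = 144.24 MPa

144.24


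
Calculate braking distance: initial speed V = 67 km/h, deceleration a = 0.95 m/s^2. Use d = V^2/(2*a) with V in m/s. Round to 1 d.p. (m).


Convert speed: V = 67 / 3.6 = 18.6111 m/s
V^2 = 346.3735
d = 346.3735 / (2 * 0.95)
d = 346.3735 / 1.9
d = 182.3 m

182.3


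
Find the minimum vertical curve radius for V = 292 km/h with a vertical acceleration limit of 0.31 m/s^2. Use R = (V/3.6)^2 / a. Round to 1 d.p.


Convert speed: V = 292 / 3.6 = 81.1111 m/s
V^2 = 6579.0123 m^2/s^2
R_v = 6579.0123 / 0.31
R_v = 21222.6 m

21222.6


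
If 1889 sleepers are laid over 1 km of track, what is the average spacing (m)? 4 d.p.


Spacing = 1000 m / number of sleepers
Spacing = 1000 / 1889
Spacing = 0.5294 m

0.5294


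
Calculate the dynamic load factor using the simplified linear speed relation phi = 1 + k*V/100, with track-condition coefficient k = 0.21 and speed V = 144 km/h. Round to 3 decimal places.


phi = 1 + k * V / 100
phi = 1 + 0.21 * 144 / 100
phi = 1 + 0.3024
phi = 1.302

1.302


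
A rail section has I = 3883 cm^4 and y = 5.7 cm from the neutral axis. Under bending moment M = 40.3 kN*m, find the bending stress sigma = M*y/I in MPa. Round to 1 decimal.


Convert units:
M = 40.3 kN*m = 40300000 N*mm
y = 5.7 cm = 57 mm
I = 3883 cm^4 = 38830000 mm^4
sigma = 40300000 * 57 / 38830000
sigma = 59.2 MPa

59.2


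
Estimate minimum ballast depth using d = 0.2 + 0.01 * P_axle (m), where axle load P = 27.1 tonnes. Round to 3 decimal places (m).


d = 0.2 + 0.01 * 27.1
d = 0.2 + 0.271
d = 0.471 m

0.471


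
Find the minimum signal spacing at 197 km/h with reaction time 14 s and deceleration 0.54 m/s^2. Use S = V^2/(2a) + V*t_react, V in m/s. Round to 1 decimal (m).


V = 197 / 3.6 = 54.7222 m/s
Braking distance = 54.7222^2 / (2*0.54) = 2772.7052 m
Sighting distance = 54.7222 * 14 = 766.1111 m
S = 2772.7052 + 766.1111 = 3538.8 m

3538.8


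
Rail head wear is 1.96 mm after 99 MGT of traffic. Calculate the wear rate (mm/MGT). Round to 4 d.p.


Wear rate = total wear / cumulative tonnage
Rate = 1.96 / 99
Rate = 0.0198 mm/MGT

0.0198


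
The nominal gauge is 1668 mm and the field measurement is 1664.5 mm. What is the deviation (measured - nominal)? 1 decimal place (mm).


Deviation = measured - nominal
Deviation = 1664.5 - 1668
Deviation = -3.5 mm

-3.5


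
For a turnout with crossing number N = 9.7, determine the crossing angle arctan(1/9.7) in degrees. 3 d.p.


1/N = 1/9.7 = 0.103093
angle = arctan(0.103093) = 0.10273 rad
angle = 0.10273 * 180/pi = 5.886 degrees

5.886


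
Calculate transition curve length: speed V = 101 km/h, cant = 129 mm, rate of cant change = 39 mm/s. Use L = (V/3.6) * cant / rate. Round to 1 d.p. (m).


Convert speed: V = 101 / 3.6 = 28.0556 m/s
L = 28.0556 * 129 / 39
L = 3619.1667 / 39
L = 92.8 m

92.8


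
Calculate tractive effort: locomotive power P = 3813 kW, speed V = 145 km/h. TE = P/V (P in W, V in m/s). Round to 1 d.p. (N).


Convert: P = 3813 kW = 3813000 W
V = 145 / 3.6 = 40.2778 m/s
TE = 3813000 / 40.2778
TE = 94667.6 N

94667.6


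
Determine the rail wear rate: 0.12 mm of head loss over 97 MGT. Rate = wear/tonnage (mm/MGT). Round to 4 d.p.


Wear rate = total wear / cumulative tonnage
Rate = 0.12 / 97
Rate = 0.0012 mm/MGT

0.0012


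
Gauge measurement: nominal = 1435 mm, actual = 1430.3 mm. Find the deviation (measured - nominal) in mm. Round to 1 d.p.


Deviation = measured - nominal
Deviation = 1430.3 - 1435
Deviation = -4.7 mm

-4.7


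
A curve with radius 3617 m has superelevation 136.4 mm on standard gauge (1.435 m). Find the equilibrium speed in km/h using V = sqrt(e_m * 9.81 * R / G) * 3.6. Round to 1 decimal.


Convert cant: e = 136.4 mm = 0.1364 m
V_ms = sqrt(0.1364 * 9.81 * 3617 / 1.435)
V_ms = sqrt(3372.71765) = 58.0751 m/s
V = 58.0751 * 3.6 = 209.1 km/h

209.1


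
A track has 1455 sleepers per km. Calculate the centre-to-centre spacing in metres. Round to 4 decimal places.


Spacing = 1000 m / number of sleepers
Spacing = 1000 / 1455
Spacing = 0.6873 m

0.6873


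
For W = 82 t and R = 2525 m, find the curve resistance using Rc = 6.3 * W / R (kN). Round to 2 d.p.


Rc = 6.3 * W / R
Rc = 6.3 * 82 / 2525
Rc = 516.6 / 2525
Rc = 0.20 kN

0.20


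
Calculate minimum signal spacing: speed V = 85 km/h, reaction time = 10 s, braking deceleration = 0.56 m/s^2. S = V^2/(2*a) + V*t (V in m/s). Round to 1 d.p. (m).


V = 85 / 3.6 = 23.6111 m/s
Braking distance = 23.6111^2 / (2*0.56) = 497.7541 m
Sighting distance = 23.6111 * 10 = 236.1111 m
S = 497.7541 + 236.1111 = 733.9 m

733.9


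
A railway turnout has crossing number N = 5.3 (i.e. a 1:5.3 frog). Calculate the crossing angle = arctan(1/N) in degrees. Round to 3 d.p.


1/N = 1/5.3 = 0.188679
angle = arctan(0.188679) = 0.186487 rad
angle = 0.186487 * 180/pi = 10.685 degrees

10.685


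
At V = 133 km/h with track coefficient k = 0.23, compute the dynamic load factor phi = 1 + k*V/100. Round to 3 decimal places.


phi = 1 + k * V / 100
phi = 1 + 0.23 * 133 / 100
phi = 1 + 0.3059
phi = 1.306

1.306


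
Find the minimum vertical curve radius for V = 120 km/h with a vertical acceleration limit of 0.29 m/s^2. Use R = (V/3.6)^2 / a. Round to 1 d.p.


Convert speed: V = 120 / 3.6 = 33.3333 m/s
V^2 = 1111.1111 m^2/s^2
R_v = 1111.1111 / 0.29
R_v = 3831.4 m

3831.4


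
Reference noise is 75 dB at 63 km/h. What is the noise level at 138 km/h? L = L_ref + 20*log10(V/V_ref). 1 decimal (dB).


V/V_ref = 138 / 63 = 2.190476
log10(2.190476) = 0.340539
20 * 0.340539 = 6.8108
L = 75 + 6.8108 = 81.8 dB

81.8


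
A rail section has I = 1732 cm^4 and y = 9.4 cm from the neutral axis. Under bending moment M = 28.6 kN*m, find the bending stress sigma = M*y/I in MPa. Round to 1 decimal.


Convert units:
M = 28.6 kN*m = 28600000 N*mm
y = 9.4 cm = 94 mm
I = 1732 cm^4 = 17320000 mm^4
sigma = 28600000 * 94 / 17320000
sigma = 155.2 MPa

155.2


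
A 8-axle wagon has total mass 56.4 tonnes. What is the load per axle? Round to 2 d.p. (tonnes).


Load per axle = total weight / number of axles
Load = 56.4 / 8
Load = 7.05 tonnes

7.05


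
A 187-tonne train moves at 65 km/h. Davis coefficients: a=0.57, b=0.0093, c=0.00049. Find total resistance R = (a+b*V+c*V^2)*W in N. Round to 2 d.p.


b*V = 0.0093 * 65 = 0.6045
c*V^2 = 0.00049 * 4225 = 2.07025
R_per_t = 0.57 + 0.6045 + 2.07025 = 3.24475 N/t
R_total = 3.24475 * 187 = 606.77 N

606.77


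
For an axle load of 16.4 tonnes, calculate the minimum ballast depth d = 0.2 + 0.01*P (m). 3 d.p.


d = 0.2 + 0.01 * 16.4
d = 0.2 + 0.164
d = 0.364 m

0.364


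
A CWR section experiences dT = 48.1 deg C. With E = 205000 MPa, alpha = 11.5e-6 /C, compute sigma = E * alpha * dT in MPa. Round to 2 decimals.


sigma = E * alpha * dT
sigma = 205000 * 11.5e-6 * 48.1
sigma = 2.3575 * 48.1
sigma = 113.40 MPa

113.40


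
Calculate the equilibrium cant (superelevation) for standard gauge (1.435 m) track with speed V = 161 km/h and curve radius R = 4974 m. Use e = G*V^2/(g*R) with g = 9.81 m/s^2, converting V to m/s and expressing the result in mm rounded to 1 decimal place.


Convert speed: V = 161 / 3.6 = 44.7222 m/s
Apply formula: e = 1.435 * 44.7222^2 / (9.81 * 4974)
e = 1.435 * 2000.0772 / 48794.94
e = 0.05882 m = 58.8 mm

58.8


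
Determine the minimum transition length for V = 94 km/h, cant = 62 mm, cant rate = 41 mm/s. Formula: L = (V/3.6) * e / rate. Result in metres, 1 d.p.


Convert speed: V = 94 / 3.6 = 26.1111 m/s
L = 26.1111 * 62 / 41
L = 1618.8889 / 41
L = 39.5 m

39.5


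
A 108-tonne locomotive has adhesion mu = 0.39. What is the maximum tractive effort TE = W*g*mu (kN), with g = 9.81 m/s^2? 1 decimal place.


TE_max = W * g * mu
TE_max = 108 * 9.81 * 0.39
TE_max = 1059.48 * 0.39
TE_max = 413.2 kN

413.2


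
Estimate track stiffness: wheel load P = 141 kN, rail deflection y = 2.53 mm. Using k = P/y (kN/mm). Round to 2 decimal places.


Track stiffness k = P / y
k = 141 / 2.53
k = 55.73 kN/mm

55.73


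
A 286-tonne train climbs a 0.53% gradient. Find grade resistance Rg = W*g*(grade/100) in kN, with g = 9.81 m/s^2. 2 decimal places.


Rg = W * 9.81 * grade / 100
Rg = 286 * 9.81 * 0.53 / 100
Rg = 2805.66 * 0.0053
Rg = 14.87 kN

14.87


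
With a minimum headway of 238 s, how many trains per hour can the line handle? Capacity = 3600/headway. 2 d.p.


Capacity = 3600 / headway
Capacity = 3600 / 238
Capacity = 15.13 trains/hour

15.13


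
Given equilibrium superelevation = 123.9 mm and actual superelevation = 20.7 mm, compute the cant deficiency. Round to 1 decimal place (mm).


Cant deficiency = equilibrium cant - actual cant
CD = 123.9 - 20.7
CD = 103.2 mm

103.2


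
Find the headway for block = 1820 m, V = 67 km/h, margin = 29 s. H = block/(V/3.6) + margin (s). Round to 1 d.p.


V = 67 / 3.6 = 18.6111 m/s
Block traversal time = 1820 / 18.6111 = 97.791 s
Headway = 97.791 + 29
Headway = 126.8 s

126.8


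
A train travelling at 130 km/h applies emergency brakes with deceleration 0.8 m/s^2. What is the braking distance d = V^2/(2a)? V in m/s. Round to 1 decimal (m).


Convert speed: V = 130 / 3.6 = 36.1111 m/s
V^2 = 1304.0123
d = 1304.0123 / (2 * 0.8)
d = 1304.0123 / 1.6
d = 815.0 m

815.0


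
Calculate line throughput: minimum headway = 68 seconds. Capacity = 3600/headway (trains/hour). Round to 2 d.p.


Capacity = 3600 / headway
Capacity = 3600 / 68
Capacity = 52.94 trains/hour

52.94


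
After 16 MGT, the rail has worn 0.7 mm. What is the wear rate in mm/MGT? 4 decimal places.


Wear rate = total wear / cumulative tonnage
Rate = 0.7 / 16
Rate = 0.0438 mm/MGT

0.0438


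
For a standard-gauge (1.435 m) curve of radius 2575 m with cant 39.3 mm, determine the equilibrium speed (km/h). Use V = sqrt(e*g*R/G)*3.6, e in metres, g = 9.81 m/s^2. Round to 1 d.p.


Convert cant: e = 39.3 mm = 0.0393 m
V_ms = sqrt(0.0393 * 9.81 * 2575 / 1.435)
V_ms = sqrt(691.810087) = 26.3023 m/s
V = 26.3023 * 3.6 = 94.7 km/h

94.7


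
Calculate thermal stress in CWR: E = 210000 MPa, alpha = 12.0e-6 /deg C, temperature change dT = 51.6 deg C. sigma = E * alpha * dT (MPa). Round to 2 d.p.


sigma = E * alpha * dT
sigma = 210000 * 12.0e-6 * 51.6
sigma = 2.52 * 51.6
sigma = 130.03 MPa

130.03


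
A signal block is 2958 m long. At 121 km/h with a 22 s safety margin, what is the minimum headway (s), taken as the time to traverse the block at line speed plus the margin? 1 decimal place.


V = 121 / 3.6 = 33.6111 m/s
Block traversal time = 2958 / 33.6111 = 88.0066 s
Headway = 88.0066 + 22
Headway = 110.0 s

110.0


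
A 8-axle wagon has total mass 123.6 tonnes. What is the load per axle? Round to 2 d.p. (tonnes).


Load per axle = total weight / number of axles
Load = 123.6 / 8
Load = 15.45 tonnes

15.45


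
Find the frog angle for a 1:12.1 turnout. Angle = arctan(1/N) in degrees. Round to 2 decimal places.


1/N = 1/12.1 = 0.082645
angle = arctan(0.082645) = 0.082457 rad
angle = 0.082457 * 180/pi = 4.72 degrees

4.72


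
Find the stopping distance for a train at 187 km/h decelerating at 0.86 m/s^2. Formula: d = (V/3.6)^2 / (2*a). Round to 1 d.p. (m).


Convert speed: V = 187 / 3.6 = 51.9444 m/s
V^2 = 2698.2253
d = 2698.2253 / (2 * 0.86)
d = 2698.2253 / 1.72
d = 1568.7 m

1568.7


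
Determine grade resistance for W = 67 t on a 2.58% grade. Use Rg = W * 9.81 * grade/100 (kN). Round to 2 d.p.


Rg = W * 9.81 * grade / 100
Rg = 67 * 9.81 * 2.58 / 100
Rg = 657.27 * 0.0258
Rg = 16.96 kN

16.96


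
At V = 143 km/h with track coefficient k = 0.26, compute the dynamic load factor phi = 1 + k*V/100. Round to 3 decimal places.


phi = 1 + k * V / 100
phi = 1 + 0.26 * 143 / 100
phi = 1 + 0.3718
phi = 1.372

1.372


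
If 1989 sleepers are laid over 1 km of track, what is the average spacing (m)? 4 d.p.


Spacing = 1000 m / number of sleepers
Spacing = 1000 / 1989
Spacing = 0.5028 m

0.5028


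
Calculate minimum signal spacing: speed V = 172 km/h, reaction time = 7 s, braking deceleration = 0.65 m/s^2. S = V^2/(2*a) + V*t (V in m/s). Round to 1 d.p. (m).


V = 172 / 3.6 = 47.7778 m/s
Braking distance = 47.7778^2 / (2*0.65) = 1755.9354 m
Sighting distance = 47.7778 * 7 = 334.4444 m
S = 1755.9354 + 334.4444 = 2090.4 m

2090.4


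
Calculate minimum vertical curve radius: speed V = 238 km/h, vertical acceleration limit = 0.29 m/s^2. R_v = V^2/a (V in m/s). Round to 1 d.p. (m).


Convert speed: V = 238 / 3.6 = 66.1111 m/s
V^2 = 4370.679 m^2/s^2
R_v = 4370.679 / 0.29
R_v = 15071.3 m

15071.3


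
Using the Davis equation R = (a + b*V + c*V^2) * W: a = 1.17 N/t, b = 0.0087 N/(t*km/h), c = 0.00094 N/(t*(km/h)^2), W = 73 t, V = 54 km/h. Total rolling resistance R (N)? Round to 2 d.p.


b*V = 0.0087 * 54 = 0.4698
c*V^2 = 0.00094 * 2916 = 2.74104
R_per_t = 1.17 + 0.4698 + 2.74104 = 4.38084 N/t
R_total = 4.38084 * 73 = 319.80 N

319.80


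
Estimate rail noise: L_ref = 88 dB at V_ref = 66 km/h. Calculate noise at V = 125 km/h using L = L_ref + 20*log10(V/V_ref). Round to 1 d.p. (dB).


V/V_ref = 125 / 66 = 1.893939
log10(1.893939) = 0.277366
20 * 0.277366 = 5.5473
L = 88 + 5.5473 = 93.5 dB

93.5


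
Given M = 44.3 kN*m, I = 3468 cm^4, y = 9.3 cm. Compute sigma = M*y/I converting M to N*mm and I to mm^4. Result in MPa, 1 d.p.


Convert units:
M = 44.3 kN*m = 44300000 N*mm
y = 9.3 cm = 93 mm
I = 3468 cm^4 = 34680000 mm^4
sigma = 44300000 * 93 / 34680000
sigma = 118.8 MPa

118.8


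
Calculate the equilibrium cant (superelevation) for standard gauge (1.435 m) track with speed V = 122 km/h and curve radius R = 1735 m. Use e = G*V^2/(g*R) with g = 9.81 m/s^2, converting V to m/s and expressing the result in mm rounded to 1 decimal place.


Convert speed: V = 122 / 3.6 = 33.8889 m/s
Apply formula: e = 1.435 * 33.8889^2 / (9.81 * 1735)
e = 1.435 * 1148.4568 / 17020.35
e = 0.096827 m = 96.8 mm

96.8


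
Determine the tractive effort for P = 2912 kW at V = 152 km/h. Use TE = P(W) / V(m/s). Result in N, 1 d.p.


Convert: P = 2912 kW = 2912000 W
V = 152 / 3.6 = 42.2222 m/s
TE = 2912000 / 42.2222
TE = 68968.4 N

68968.4


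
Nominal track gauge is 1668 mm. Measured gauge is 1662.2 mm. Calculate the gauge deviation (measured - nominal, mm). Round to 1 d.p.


Deviation = measured - nominal
Deviation = 1662.2 - 1668
Deviation = -5.8 mm

-5.8


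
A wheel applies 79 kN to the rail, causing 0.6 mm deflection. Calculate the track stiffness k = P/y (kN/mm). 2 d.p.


Track stiffness k = P / y
k = 79 / 0.6
k = 131.67 kN/mm

131.67


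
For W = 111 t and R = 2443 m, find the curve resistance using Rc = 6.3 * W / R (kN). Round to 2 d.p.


Rc = 6.3 * W / R
Rc = 6.3 * 111 / 2443
Rc = 699.3 / 2443
Rc = 0.29 kN

0.29


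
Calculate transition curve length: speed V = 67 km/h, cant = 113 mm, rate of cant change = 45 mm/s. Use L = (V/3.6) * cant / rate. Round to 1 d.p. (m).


Convert speed: V = 67 / 3.6 = 18.6111 m/s
L = 18.6111 * 113 / 45
L = 2103.0556 / 45
L = 46.7 m

46.7


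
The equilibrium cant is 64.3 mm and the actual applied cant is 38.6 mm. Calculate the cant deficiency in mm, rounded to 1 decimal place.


Cant deficiency = equilibrium cant - actual cant
CD = 64.3 - 38.6
CD = 25.7 mm

25.7


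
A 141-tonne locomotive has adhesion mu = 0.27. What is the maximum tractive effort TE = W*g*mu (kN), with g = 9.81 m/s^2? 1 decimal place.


TE_max = W * g * mu
TE_max = 141 * 9.81 * 0.27
TE_max = 1383.21 * 0.27
TE_max = 373.5 kN

373.5


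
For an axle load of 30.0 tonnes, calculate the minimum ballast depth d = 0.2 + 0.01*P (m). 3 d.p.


d = 0.2 + 0.01 * 30.0
d = 0.2 + 0.3
d = 0.500 m

0.500


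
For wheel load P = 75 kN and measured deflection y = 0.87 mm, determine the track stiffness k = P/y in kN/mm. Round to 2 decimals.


Track stiffness k = P / y
k = 75 / 0.87
k = 86.21 kN/mm

86.21


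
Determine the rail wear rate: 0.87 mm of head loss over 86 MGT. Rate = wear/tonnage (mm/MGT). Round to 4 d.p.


Wear rate = total wear / cumulative tonnage
Rate = 0.87 / 86
Rate = 0.0101 mm/MGT

0.0101


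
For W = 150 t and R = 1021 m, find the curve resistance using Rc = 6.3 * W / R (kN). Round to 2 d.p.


Rc = 6.3 * W / R
Rc = 6.3 * 150 / 1021
Rc = 945.0 / 1021
Rc = 0.93 kN

0.93


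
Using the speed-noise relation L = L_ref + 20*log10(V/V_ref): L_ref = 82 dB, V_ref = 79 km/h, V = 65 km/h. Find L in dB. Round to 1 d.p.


V/V_ref = 65 / 79 = 0.822785
log10(0.822785) = -0.084714
20 * -0.084714 = -1.6943
L = 82 + -1.6943 = 80.3 dB

80.3


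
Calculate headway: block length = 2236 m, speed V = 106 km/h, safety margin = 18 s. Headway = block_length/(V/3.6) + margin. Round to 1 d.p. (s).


V = 106 / 3.6 = 29.4444 m/s
Block traversal time = 2236 / 29.4444 = 75.9396 s
Headway = 75.9396 + 18
Headway = 93.9 s

93.9


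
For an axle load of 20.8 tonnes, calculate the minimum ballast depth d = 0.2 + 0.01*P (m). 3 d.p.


d = 0.2 + 0.01 * 20.8
d = 0.2 + 0.208
d = 0.408 m

0.408


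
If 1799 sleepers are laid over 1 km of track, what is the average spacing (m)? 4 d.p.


Spacing = 1000 m / number of sleepers
Spacing = 1000 / 1799
Spacing = 0.5559 m

0.5559


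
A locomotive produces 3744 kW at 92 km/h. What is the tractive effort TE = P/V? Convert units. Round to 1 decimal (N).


Convert: P = 3744 kW = 3744000 W
V = 92 / 3.6 = 25.5556 m/s
TE = 3744000 / 25.5556
TE = 146504.3 N

146504.3


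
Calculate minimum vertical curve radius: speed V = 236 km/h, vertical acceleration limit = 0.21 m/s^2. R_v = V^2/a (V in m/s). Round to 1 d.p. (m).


Convert speed: V = 236 / 3.6 = 65.5556 m/s
V^2 = 4297.5309 m^2/s^2
R_v = 4297.5309 / 0.21
R_v = 20464.4 m

20464.4


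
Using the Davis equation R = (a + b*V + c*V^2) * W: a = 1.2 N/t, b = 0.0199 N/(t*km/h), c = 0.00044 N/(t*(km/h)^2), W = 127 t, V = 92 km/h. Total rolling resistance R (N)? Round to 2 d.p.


b*V = 0.0199 * 92 = 1.8308
c*V^2 = 0.00044 * 8464 = 3.72416
R_per_t = 1.2 + 1.8308 + 3.72416 = 6.75496 N/t
R_total = 6.75496 * 127 = 857.88 N

857.88


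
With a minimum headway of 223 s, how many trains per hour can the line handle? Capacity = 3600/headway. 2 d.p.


Capacity = 3600 / headway
Capacity = 3600 / 223
Capacity = 16.14 trains/hour

16.14


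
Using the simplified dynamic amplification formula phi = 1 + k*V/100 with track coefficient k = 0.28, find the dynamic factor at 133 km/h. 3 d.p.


phi = 1 + k * V / 100
phi = 1 + 0.28 * 133 / 100
phi = 1 + 0.3724
phi = 1.372

1.372


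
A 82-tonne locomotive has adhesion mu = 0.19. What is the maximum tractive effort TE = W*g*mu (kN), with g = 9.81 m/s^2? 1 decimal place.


TE_max = W * g * mu
TE_max = 82 * 9.81 * 0.19
TE_max = 804.42 * 0.19
TE_max = 152.8 kN

152.8


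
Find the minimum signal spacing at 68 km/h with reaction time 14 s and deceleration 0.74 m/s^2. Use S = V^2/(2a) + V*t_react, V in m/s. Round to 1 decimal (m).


V = 68 / 3.6 = 18.8889 m/s
Braking distance = 18.8889^2 / (2*0.74) = 241.0744 m
Sighting distance = 18.8889 * 14 = 264.4444 m
S = 241.0744 + 264.4444 = 505.5 m

505.5


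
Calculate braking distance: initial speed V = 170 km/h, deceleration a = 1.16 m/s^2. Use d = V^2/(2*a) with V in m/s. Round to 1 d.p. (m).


Convert speed: V = 170 / 3.6 = 47.2222 m/s
V^2 = 2229.9383
d = 2229.9383 / (2 * 1.16)
d = 2229.9383 / 2.32
d = 961.2 m

961.2


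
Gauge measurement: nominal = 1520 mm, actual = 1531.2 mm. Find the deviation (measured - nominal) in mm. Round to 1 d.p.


Deviation = measured - nominal
Deviation = 1531.2 - 1520
Deviation = 11.2 mm

11.2


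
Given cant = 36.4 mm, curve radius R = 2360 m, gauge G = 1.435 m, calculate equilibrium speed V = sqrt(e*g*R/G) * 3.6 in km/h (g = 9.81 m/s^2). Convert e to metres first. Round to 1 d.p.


Convert cant: e = 36.4 mm = 0.0364 m
V_ms = sqrt(0.0364 * 9.81 * 2360 / 1.435)
V_ms = sqrt(587.260098) = 24.2334 m/s
V = 24.2334 * 3.6 = 87.2 km/h

87.2


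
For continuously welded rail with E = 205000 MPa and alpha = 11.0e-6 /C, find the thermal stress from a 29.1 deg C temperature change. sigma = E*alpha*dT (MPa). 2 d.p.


sigma = E * alpha * dT
sigma = 205000 * 11.0e-6 * 29.1
sigma = 2.255 * 29.1
sigma = 65.62 MPa

65.62


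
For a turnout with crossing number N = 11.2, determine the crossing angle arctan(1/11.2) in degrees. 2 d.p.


1/N = 1/11.2 = 0.089286
angle = arctan(0.089286) = 0.08905 rad
angle = 0.08905 * 180/pi = 5.10 degrees

5.10


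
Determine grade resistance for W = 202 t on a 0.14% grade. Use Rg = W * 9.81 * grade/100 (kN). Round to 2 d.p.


Rg = W * 9.81 * grade / 100
Rg = 202 * 9.81 * 0.14 / 100
Rg = 1981.62 * 0.0014
Rg = 2.77 kN

2.77


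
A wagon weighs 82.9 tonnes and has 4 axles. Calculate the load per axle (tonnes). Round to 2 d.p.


Load per axle = total weight / number of axles
Load = 82.9 / 4
Load = 20.73 tonnes

20.73


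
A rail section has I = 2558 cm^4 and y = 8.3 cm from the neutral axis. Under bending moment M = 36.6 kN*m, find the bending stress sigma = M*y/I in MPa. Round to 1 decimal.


Convert units:
M = 36.6 kN*m = 36600000 N*mm
y = 8.3 cm = 83 mm
I = 2558 cm^4 = 25580000 mm^4
sigma = 36600000 * 83 / 25580000
sigma = 118.8 MPa

118.8


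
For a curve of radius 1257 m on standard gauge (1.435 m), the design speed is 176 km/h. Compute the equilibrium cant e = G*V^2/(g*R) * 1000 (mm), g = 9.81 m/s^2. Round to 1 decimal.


Convert speed: V = 176 / 3.6 = 48.8889 m/s
Apply formula: e = 1.435 * 48.8889^2 / (9.81 * 1257)
e = 1.435 * 2390.1235 / 12331.17
e = 0.278143 m = 278.1 mm

278.1


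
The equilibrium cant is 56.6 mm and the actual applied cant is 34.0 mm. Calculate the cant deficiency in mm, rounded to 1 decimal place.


Cant deficiency = equilibrium cant - actual cant
CD = 56.6 - 34.0
CD = 22.6 mm

22.6


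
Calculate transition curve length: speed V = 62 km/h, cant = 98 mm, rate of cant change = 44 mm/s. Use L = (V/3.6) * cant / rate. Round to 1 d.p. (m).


Convert speed: V = 62 / 3.6 = 17.2222 m/s
L = 17.2222 * 98 / 44
L = 1687.7778 / 44
L = 38.4 m

38.4


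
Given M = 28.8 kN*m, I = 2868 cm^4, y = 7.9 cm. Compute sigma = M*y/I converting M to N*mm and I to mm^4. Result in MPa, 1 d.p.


Convert units:
M = 28.8 kN*m = 28800000 N*mm
y = 7.9 cm = 79 mm
I = 2868 cm^4 = 28680000 mm^4
sigma = 28800000 * 79 / 28680000
sigma = 79.3 MPa

79.3


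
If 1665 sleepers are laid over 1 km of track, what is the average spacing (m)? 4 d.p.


Spacing = 1000 m / number of sleepers
Spacing = 1000 / 1665
Spacing = 0.6006 m

0.6006


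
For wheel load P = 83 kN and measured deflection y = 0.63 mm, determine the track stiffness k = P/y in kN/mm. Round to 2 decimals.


Track stiffness k = P / y
k = 83 / 0.63
k = 131.75 kN/mm

131.75


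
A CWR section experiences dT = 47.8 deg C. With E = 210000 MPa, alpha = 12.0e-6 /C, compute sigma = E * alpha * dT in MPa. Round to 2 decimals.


sigma = E * alpha * dT
sigma = 210000 * 12.0e-6 * 47.8
sigma = 2.52 * 47.8
sigma = 120.46 MPa

120.46


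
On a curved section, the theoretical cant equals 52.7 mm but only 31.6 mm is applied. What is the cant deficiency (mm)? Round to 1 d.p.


Cant deficiency = equilibrium cant - actual cant
CD = 52.7 - 31.6
CD = 21.1 mm

21.1


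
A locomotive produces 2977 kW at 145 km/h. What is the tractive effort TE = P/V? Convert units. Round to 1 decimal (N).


Convert: P = 2977 kW = 2977000 W
V = 145 / 3.6 = 40.2778 m/s
TE = 2977000 / 40.2778
TE = 73911.7 N

73911.7


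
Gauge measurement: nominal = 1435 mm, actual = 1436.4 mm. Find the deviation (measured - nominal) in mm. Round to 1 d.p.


Deviation = measured - nominal
Deviation = 1436.4 - 1435
Deviation = 1.4 mm

1.4


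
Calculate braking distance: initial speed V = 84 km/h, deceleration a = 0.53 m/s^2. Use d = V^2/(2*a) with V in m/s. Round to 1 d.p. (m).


Convert speed: V = 84 / 3.6 = 23.3333 m/s
V^2 = 544.4444
d = 544.4444 / (2 * 0.53)
d = 544.4444 / 1.06
d = 513.6 m

513.6


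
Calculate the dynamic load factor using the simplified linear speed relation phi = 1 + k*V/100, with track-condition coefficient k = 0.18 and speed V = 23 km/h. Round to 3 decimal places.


phi = 1 + k * V / 100
phi = 1 + 0.18 * 23 / 100
phi = 1 + 0.0414
phi = 1.041

1.041


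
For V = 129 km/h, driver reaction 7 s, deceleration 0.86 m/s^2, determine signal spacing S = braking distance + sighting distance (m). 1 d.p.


V = 129 / 3.6 = 35.8333 m/s
Braking distance = 35.8333^2 / (2*0.86) = 746.5278 m
Sighting distance = 35.8333 * 7 = 250.8333 m
S = 746.5278 + 250.8333 = 997.4 m

997.4


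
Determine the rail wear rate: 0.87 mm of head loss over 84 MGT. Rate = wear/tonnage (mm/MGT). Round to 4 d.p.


Wear rate = total wear / cumulative tonnage
Rate = 0.87 / 84
Rate = 0.0104 mm/MGT

0.0104


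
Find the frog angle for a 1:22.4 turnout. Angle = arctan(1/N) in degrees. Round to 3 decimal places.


1/N = 1/22.4 = 0.044643
angle = arctan(0.044643) = 0.044613 rad
angle = 0.044613 * 180/pi = 2.556 degrees

2.556


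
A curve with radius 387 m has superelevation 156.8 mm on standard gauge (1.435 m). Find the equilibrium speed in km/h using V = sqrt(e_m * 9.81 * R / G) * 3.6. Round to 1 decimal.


Convert cant: e = 156.8 mm = 0.1568 m
V_ms = sqrt(0.1568 * 9.81 * 387 / 1.435)
V_ms = sqrt(414.833795) = 20.3675 m/s
V = 20.3675 * 3.6 = 73.3 km/h

73.3


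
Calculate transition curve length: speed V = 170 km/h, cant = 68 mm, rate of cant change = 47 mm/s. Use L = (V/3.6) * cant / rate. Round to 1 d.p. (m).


Convert speed: V = 170 / 3.6 = 47.2222 m/s
L = 47.2222 * 68 / 47
L = 3211.1111 / 47
L = 68.3 m

68.3


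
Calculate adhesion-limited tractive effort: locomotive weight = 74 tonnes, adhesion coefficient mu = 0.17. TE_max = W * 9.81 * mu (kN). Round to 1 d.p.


TE_max = W * g * mu
TE_max = 74 * 9.81 * 0.17
TE_max = 725.94 * 0.17
TE_max = 123.4 kN

123.4


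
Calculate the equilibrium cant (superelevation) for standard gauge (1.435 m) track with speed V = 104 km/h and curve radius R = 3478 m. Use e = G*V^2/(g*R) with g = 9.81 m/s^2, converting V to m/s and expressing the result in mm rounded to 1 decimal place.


Convert speed: V = 104 / 3.6 = 28.8889 m/s
Apply formula: e = 1.435 * 28.8889^2 / (9.81 * 3478)
e = 1.435 * 834.5679 / 34119.18
e = 0.035101 m = 35.1 mm

35.1


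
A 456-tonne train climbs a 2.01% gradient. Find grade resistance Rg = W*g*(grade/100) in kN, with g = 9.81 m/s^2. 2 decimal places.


Rg = W * 9.81 * grade / 100
Rg = 456 * 9.81 * 2.01 / 100
Rg = 4473.36 * 0.0201
Rg = 89.91 kN

89.91


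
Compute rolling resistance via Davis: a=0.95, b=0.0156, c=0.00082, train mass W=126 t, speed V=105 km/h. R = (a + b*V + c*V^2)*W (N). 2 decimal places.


b*V = 0.0156 * 105 = 1.638
c*V^2 = 0.00082 * 11025 = 9.0405
R_per_t = 0.95 + 1.638 + 9.0405 = 11.6285 N/t
R_total = 11.6285 * 126 = 1465.19 N

1465.19


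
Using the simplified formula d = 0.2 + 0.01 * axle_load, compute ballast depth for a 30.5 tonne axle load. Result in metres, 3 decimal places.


d = 0.2 + 0.01 * 30.5
d = 0.2 + 0.305
d = 0.505 m

0.505


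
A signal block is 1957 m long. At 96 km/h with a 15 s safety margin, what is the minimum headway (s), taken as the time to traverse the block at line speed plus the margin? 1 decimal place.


V = 96 / 3.6 = 26.6667 m/s
Block traversal time = 1957 / 26.6667 = 73.3875 s
Headway = 73.3875 + 15
Headway = 88.4 s

88.4


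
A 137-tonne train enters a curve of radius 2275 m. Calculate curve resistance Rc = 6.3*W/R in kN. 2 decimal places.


Rc = 6.3 * W / R
Rc = 6.3 * 137 / 2275
Rc = 863.1 / 2275
Rc = 0.38 kN

0.38


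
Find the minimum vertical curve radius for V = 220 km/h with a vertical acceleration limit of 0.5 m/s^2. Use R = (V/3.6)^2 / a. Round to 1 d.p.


Convert speed: V = 220 / 3.6 = 61.1111 m/s
V^2 = 3734.5679 m^2/s^2
R_v = 3734.5679 / 0.5
R_v = 7469.1 m

7469.1


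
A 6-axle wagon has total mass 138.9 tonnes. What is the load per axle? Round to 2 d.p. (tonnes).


Load per axle = total weight / number of axles
Load = 138.9 / 6
Load = 23.15 tonnes

23.15


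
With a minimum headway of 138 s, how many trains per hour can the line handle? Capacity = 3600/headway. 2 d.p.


Capacity = 3600 / headway
Capacity = 3600 / 138
Capacity = 26.09 trains/hour

26.09


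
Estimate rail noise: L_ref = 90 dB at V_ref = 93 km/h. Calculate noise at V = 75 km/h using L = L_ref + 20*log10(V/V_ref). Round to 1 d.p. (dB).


V/V_ref = 75 / 93 = 0.806452
log10(0.806452) = -0.093422
20 * -0.093422 = -1.8684
L = 90 + -1.8684 = 88.1 dB

88.1


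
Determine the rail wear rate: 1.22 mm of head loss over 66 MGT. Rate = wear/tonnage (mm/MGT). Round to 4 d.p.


Wear rate = total wear / cumulative tonnage
Rate = 1.22 / 66
Rate = 0.0185 mm/MGT

0.0185


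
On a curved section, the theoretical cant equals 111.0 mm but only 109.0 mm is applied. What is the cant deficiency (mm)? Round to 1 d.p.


Cant deficiency = equilibrium cant - actual cant
CD = 111.0 - 109.0
CD = 2.0 mm

2.0


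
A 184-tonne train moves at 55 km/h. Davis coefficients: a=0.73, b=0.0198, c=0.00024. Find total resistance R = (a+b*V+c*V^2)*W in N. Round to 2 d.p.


b*V = 0.0198 * 55 = 1.089
c*V^2 = 0.00024 * 3025 = 0.726
R_per_t = 0.73 + 1.089 + 0.726 = 2.545 N/t
R_total = 2.545 * 184 = 468.28 N

468.28


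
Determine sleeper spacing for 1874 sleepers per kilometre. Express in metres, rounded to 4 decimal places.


Spacing = 1000 m / number of sleepers
Spacing = 1000 / 1874
Spacing = 0.5336 m

0.5336


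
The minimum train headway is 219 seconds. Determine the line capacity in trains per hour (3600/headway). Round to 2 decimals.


Capacity = 3600 / headway
Capacity = 3600 / 219
Capacity = 16.44 trains/hour

16.44


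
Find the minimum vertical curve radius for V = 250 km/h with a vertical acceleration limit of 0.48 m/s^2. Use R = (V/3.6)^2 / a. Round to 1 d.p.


Convert speed: V = 250 / 3.6 = 69.4444 m/s
V^2 = 4822.5309 m^2/s^2
R_v = 4822.5309 / 0.48
R_v = 10046.9 m

10046.9


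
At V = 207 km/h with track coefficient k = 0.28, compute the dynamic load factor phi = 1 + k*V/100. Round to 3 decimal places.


phi = 1 + k * V / 100
phi = 1 + 0.28 * 207 / 100
phi = 1 + 0.5796
phi = 1.580

1.580


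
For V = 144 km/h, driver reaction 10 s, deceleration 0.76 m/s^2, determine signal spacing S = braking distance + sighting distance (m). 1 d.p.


V = 144 / 3.6 = 40.0 m/s
Braking distance = 40.0^2 / (2*0.76) = 1052.6316 m
Sighting distance = 40.0 * 10 = 400.0 m
S = 1052.6316 + 400.0 = 1452.6 m

1452.6


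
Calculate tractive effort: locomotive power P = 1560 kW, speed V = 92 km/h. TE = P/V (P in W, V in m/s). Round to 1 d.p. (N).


Convert: P = 1560 kW = 1560000 W
V = 92 / 3.6 = 25.5556 m/s
TE = 1560000 / 25.5556
TE = 61043.5 N

61043.5


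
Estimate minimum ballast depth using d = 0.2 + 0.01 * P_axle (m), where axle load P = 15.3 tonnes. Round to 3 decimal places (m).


d = 0.2 + 0.01 * 15.3
d = 0.2 + 0.153
d = 0.353 m

0.353


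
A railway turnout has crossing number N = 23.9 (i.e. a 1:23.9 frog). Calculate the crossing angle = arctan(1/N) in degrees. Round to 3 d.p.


1/N = 1/23.9 = 0.041841
angle = arctan(0.041841) = 0.041817 rad
angle = 0.041817 * 180/pi = 2.396 degrees

2.396


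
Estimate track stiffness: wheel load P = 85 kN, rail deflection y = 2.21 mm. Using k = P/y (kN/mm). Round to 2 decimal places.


Track stiffness k = P / y
k = 85 / 2.21
k = 38.46 kN/mm

38.46


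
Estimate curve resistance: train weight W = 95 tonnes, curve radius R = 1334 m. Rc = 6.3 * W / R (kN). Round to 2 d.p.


Rc = 6.3 * W / R
Rc = 6.3 * 95 / 1334
Rc = 598.5 / 1334
Rc = 0.45 kN

0.45


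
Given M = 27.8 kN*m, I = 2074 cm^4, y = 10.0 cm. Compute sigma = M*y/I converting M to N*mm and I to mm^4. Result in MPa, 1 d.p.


Convert units:
M = 27.8 kN*m = 27800000 N*mm
y = 10.0 cm = 100 mm
I = 2074 cm^4 = 20740000 mm^4
sigma = 27800000 * 100 / 20740000
sigma = 134.0 MPa

134.0


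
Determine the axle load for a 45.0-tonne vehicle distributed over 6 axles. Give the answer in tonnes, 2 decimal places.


Load per axle = total weight / number of axles
Load = 45.0 / 6
Load = 7.50 tonnes

7.50


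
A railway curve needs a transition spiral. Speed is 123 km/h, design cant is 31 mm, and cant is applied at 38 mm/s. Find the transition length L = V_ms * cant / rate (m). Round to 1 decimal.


Convert speed: V = 123 / 3.6 = 34.1667 m/s
L = 34.1667 * 31 / 38
L = 1059.1667 / 38
L = 27.9 m

27.9


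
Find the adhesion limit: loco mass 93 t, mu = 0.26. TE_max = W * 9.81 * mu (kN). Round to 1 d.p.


TE_max = W * g * mu
TE_max = 93 * 9.81 * 0.26
TE_max = 912.33 * 0.26
TE_max = 237.2 kN

237.2


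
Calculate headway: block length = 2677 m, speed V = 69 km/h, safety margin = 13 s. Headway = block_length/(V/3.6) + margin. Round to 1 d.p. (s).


V = 69 / 3.6 = 19.1667 m/s
Block traversal time = 2677 / 19.1667 = 139.6696 s
Headway = 139.6696 + 13
Headway = 152.7 s

152.7


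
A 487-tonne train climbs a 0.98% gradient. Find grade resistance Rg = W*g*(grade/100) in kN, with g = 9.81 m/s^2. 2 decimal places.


Rg = W * 9.81 * grade / 100
Rg = 487 * 9.81 * 0.98 / 100
Rg = 4777.47 * 0.0098
Rg = 46.82 kN

46.82


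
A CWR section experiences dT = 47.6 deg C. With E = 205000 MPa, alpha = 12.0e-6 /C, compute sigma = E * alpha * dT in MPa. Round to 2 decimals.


sigma = E * alpha * dT
sigma = 205000 * 12.0e-6 * 47.6
sigma = 2.46 * 47.6
sigma = 117.10 MPa

117.10


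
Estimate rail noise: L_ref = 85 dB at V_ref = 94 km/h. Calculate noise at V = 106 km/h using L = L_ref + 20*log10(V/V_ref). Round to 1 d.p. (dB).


V/V_ref = 106 / 94 = 1.12766
log10(1.12766) = 0.052178
20 * 0.052178 = 1.0436
L = 85 + 1.0436 = 86.0 dB

86.0


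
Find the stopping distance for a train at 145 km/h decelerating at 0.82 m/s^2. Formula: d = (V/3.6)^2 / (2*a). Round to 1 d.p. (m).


Convert speed: V = 145 / 3.6 = 40.2778 m/s
V^2 = 1622.2994
d = 1622.2994 / (2 * 0.82)
d = 1622.2994 / 1.64
d = 989.2 m

989.2


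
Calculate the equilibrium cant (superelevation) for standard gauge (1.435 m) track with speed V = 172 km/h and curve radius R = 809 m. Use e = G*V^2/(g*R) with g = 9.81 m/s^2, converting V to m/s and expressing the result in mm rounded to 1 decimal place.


Convert speed: V = 172 / 3.6 = 47.7778 m/s
Apply formula: e = 1.435 * 47.7778^2 / (9.81 * 809)
e = 1.435 * 2282.716 / 7936.29
e = 0.412749 m = 412.7 mm

412.7


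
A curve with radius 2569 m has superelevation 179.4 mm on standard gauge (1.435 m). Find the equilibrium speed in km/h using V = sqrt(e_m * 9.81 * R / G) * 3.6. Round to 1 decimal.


Convert cant: e = 179.4 mm = 0.1794 m
V_ms = sqrt(0.1794 * 9.81 * 2569 / 1.435)
V_ms = sqrt(3150.675307) = 56.1309 m/s
V = 56.1309 * 3.6 = 202.1 km/h

202.1


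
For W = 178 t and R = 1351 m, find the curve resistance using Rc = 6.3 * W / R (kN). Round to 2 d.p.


Rc = 6.3 * W / R
Rc = 6.3 * 178 / 1351
Rc = 1121.4 / 1351
Rc = 0.83 kN

0.83


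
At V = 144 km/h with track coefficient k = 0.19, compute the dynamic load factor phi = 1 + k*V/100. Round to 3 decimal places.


phi = 1 + k * V / 100
phi = 1 + 0.19 * 144 / 100
phi = 1 + 0.2736
phi = 1.274

1.274


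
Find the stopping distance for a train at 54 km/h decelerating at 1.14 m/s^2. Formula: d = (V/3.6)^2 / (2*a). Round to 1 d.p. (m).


Convert speed: V = 54 / 3.6 = 15.0 m/s
V^2 = 225.0
d = 225.0 / (2 * 1.14)
d = 225.0 / 2.28
d = 98.7 m

98.7


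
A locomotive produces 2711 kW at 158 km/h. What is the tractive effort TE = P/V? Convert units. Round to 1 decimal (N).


Convert: P = 2711 kW = 2711000 W
V = 158 / 3.6 = 43.8889 m/s
TE = 2711000 / 43.8889
TE = 61769.6 N

61769.6


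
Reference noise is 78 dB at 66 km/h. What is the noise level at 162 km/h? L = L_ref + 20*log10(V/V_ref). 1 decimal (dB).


V/V_ref = 162 / 66 = 2.454545
log10(2.454545) = 0.389971
20 * 0.389971 = 7.7994
L = 78 + 7.7994 = 85.8 dB

85.8


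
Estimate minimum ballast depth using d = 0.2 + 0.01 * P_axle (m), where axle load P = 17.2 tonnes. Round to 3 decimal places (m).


d = 0.2 + 0.01 * 17.2
d = 0.2 + 0.172
d = 0.372 m

0.372


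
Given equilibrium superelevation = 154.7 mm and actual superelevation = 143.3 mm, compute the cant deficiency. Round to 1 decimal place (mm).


Cant deficiency = equilibrium cant - actual cant
CD = 154.7 - 143.3
CD = 11.4 mm

11.4
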